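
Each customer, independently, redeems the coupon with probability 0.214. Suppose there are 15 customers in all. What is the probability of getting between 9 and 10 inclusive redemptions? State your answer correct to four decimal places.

0.0013

X ~ Binomial(15, 0.214); P(9 ≤ X ≤ 10) = Σ C(15,k) p^k (1−p)^(15−k) over k:
  k=9: C(15,9)·0.214^9·0.786^6 = 0.001111
  k=10: C(15,10)·0.214^10·0.786^5 = 0.000181
Total = 0.001292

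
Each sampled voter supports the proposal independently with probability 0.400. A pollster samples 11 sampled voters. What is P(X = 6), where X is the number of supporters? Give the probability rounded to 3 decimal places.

X ~ Binomial(n=11, p=0.40).
P(X=6) = C(11,6) · p^6 · (1−p)^5
= 462 · 0.004096 · 0.07776 = 0.14715

0.147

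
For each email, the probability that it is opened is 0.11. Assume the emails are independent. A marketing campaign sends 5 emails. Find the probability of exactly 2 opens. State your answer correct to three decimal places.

0.085

X ~ Binomial(n=5, p=0.11).
P(X=2) = C(5,2) · p^2 · (1−p)^3
= 10 · 0.0121 · 0.70497 = 0.08530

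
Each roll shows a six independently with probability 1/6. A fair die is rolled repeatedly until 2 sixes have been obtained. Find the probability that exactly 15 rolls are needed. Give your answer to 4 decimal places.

0.0363

Y = trial on which the second success occurs; negative binomial, r=2, p=0.166667.
P(Y=15) = C(14,1) · p^2 · (1−p)^13
= 14 · 0.027778 · 0.093464 = 0.036347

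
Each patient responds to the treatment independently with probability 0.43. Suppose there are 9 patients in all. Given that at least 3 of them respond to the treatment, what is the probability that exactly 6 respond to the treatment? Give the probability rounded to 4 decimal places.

0.1199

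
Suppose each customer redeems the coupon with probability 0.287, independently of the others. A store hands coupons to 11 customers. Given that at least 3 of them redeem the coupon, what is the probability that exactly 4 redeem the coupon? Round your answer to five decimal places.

0.32126

X ~ Binomial(11, 0.287). Want P(X=4 | X≥3) = P(X=4) / P(X≥3).
P(X=4) = C(11,4)·0.287^4·0.713^7 = 0.2097337
P(X≥3) = 1 − 0.0242094 − 0.1071939 − 0.2157408 = 0.6528559
Ratio = 0.2097337 / 0.6528559 = 0.3212557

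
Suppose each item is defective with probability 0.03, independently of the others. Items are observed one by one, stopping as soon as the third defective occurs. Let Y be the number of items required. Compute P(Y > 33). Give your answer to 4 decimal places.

0.9244

Needing more than 33 items ⇔ fewer than 3 successes in the first 33. With X ~ Binomial(33, 0.03), P(Y > 33) = P(X ≤ 2).
  k=0: C(33,0)·0.03^0·0.97^33 = 0.365988
  k=1: C(33,1)·0.03^1·0.97^32 = 0.373534
  k=2: C(33,2)·0.03^2·0.97^31 = 0.184842
P(X ≤ 2) = 0.924365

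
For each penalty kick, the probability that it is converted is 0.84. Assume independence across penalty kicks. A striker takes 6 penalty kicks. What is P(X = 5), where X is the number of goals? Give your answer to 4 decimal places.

0.4015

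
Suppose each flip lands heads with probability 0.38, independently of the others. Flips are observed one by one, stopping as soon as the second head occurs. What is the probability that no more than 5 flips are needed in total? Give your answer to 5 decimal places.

0.62764

Finishing within 5 flips ⇔ at least 2 successes in the first 5. With X ~ Binomial(5, 0.38), P(Y ≤ 5) = 1 − P(X ≤ 1).
  k=0: C(5,0)·0.38^0·0.62^5 = 0.0916133
  k=1: C(5,1)·0.38^1·0.62^4 = 0.2807504
1 − 0.3723637 = 0.6276363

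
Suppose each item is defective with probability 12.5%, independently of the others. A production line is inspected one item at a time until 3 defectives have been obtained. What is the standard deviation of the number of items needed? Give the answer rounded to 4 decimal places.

12.9615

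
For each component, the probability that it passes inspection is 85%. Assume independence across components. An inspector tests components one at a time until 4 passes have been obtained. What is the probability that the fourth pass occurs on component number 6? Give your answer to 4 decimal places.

0.1175

Y = trial on which the fourth success occurs; negative binomial, r=4, p=0.85.
P(Y=6) = C(5,3) · p^4 · (1−p)^2
= 10 · 0.52201 · 0.0225 = 0.117451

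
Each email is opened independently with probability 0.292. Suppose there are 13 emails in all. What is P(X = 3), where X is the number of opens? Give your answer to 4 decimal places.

0.2253

X ~ Binomial(n=13, p=0.292).
P(X=3) = C(13,3) · p^3 · (1−p)^10
= 286 · 0.024897 · 0.031647 = 0.225345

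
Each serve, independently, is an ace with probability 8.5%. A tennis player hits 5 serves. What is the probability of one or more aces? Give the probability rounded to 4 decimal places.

P(at least one) = 1 − P(none) = 1 − (1 − 0.085)^5
= 1 − 0.641365 = 0.358635

0.3586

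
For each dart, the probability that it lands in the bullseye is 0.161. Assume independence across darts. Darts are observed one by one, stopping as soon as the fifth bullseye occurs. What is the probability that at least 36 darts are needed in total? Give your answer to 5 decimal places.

0.31522

Needing more than 35 darts ⇔ fewer than 5 successes in the first 35. With X ~ Binomial(35, 0.161), P(Y > 35) = P(X ≤ 4).
  k=0: C(35,0)·0.161^0·0.839^35 = 0.0021462
  k=1: C(35,1)·0.161^1·0.839^34 = 0.0144145
  k=2: C(35,2)·0.161^2·0.839^33 = 0.0470233
  k=3: C(35,3)·0.161^3·0.839^32 = 0.0992590
  k=4: C(35,4)·0.161^4·0.839^31 = 0.1523786
P(X ≤ 4) = 0.3152217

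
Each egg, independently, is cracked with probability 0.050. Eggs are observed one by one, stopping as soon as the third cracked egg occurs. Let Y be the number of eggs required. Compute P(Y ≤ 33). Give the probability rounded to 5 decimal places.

0.22719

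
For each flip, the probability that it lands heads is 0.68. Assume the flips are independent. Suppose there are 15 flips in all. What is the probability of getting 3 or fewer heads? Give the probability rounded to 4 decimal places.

X ~ Binomial(15, 0.68); P(X ≤ 3) = Σ C(15,k) p^k (1−p)^(15−k) over k:
  k=0: C(15,0)·0.68^0·0.32^15 = 0.000000
  k=1: C(15,1)·0.68^1·0.32^14 = 0.000001
  k=2: C(15,2)·0.68^2·0.32^13 = 0.000018
  k=3: C(15,3)·0.68^3·0.32^12 = 0.000165
Total = 0.000184

0.0002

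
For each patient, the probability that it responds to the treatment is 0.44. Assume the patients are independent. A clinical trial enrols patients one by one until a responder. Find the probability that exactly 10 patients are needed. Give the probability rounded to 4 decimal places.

0.0024

Geometric (trials to first success), p = 0.44.
P(Y = 10) = (1−p)^9 · p = 0.0054162 · 0.44 = 0.002383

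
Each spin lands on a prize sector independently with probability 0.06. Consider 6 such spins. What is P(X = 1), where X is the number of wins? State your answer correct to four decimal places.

X ~ Binomial(n=6, p=0.06).
P(X=1) = C(6,1) · p^1 · (1−p)^5
= 6 · 0.06 · 0.7339 = 0.264205

0.2642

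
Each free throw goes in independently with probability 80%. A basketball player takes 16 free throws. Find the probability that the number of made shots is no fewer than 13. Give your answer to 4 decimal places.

0.5981

X ~ Binomial(16, 0.80); P(X ≥ 13) = Σ C(16,k) p^k (1−p)^(16−k) over k:
  k=13: C(16,13)·0.80^13·0.20^3 = 0.246291
  k=14: C(16,14)·0.80^14·0.20^2 = 0.211106
  k=15: C(16,15)·0.80^15·0.20^1 = 0.112590
  k=16: C(16,16)·0.80^16·0.20^0 = 0.028147
Total = 0.598134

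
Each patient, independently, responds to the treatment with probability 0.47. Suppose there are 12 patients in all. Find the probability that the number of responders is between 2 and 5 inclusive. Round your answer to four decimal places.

0.4646

X ~ Binomial(12, 0.47); P(2 ≤ X ≤ 5) = Σ C(12,k) p^k (1−p)^(12−k) over k:
  k=2: C(12,2)·0.47^2·0.53^10 = 0.025498
  k=3: C(12,3)·0.47^3·0.53^9 = 0.075370
  k=4: C(12,4)·0.47^4·0.53^8 = 0.150385
  k=5: C(12,5)·0.47^5·0.53^7 = 0.213376
Total = 0.464628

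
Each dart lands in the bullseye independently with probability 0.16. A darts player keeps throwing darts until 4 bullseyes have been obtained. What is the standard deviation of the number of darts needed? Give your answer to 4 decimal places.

11.4564

Y = total darts until the fourth success; negative binomial with r=4, p=0.16.
SD(Y) = √[r(1−p)/p²] = √(131.250000) = 11.456439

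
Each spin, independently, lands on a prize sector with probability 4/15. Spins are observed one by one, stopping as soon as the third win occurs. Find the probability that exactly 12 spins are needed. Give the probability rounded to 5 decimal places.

0.06397

Y = trial on which the third success occurs; negative binomial, r=3, p=0.266667.
P(Y=12) = C(11,2) · p^3 · (1−p)^9
= 55 · 0.018963 · 0.061336 = 0.0639708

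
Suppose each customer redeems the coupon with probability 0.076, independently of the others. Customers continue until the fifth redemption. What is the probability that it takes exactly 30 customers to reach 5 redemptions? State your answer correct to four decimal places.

0.0083

Y = trial on which the fifth success occurs; negative binomial, r=5, p=0.076.
P(Y=30) = C(29,4) · p^5 · (1−p)^25
= 23751 · 2.5355e-06 · 0.13861 = 0.008347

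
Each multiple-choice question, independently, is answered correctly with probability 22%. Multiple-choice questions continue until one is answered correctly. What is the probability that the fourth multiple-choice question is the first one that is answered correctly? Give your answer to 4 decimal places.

Geometric (trials to first success), p = 0.22.
P(Y = 4) = (1−p)^3 · p = 0.47455 · 0.22 = 0.104401

0.1044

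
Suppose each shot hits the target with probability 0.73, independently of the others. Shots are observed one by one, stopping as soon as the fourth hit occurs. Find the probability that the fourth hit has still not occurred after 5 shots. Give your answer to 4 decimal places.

Needing more than 5 shots ⇔ fewer than 4 successes in the first 5. With X ~ Binomial(5, 0.73), P(Y > 5) = P(X ≤ 3).
  k=0: C(5,0)·0.73^0·0.27^5 = 0.001435
  k=1: C(5,1)·0.73^1·0.27^4 = 0.019398
  k=2: C(5,2)·0.73^2·0.27^3 = 0.104891
  k=3: C(5,3)·0.73^3·0.27^2 = 0.283593
P(X ≤ 3) = 0.409317

0.4093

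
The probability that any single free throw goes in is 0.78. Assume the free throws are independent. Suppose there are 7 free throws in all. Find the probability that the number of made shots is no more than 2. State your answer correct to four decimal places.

X ~ Binomial(7, 0.78); P(X ≤ 2) = Σ C(7,k) p^k (1−p)^(7−k) over k:
  k=0: C(7,0)·0.78^0·0.22^7 = 0.000025
  k=1: C(7,1)·0.78^1·0.22^6 = 0.000619
  k=2: C(7,2)·0.78^2·0.22^5 = 0.006584
Total = 0.007228

0.0072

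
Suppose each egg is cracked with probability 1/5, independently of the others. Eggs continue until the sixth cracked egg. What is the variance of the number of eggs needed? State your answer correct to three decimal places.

Y = total eggs until the sixth success; negative binomial with r=6, p=0.20.
Var(Y) = r(1−p)/p² = 6·0.80 / 0.20² = 120.00000

120.000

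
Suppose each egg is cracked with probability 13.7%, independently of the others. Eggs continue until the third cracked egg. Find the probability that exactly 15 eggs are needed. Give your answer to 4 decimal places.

0.0399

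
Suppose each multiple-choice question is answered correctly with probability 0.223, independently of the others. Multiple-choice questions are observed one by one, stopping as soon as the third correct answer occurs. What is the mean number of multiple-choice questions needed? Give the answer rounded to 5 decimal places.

Y = total multiple-choice questions until the third success; negative binomial with r=3, p=0.223.
E[Y] = r / p = 3 / 0.223 = 13.4529148

13.45291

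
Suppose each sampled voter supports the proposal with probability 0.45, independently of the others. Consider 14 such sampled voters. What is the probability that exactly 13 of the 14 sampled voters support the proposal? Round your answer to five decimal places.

X ~ Binomial(n=14, p=0.45).
P(X=13) = C(14,13) · p^13 · (1−p)^1
= 14 · 3.1029e-05 · 0.55 = 0.0002389

0.00024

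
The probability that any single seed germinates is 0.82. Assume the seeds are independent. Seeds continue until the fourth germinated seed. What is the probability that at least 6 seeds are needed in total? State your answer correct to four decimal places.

Needing more than 5 seeds ⇔ fewer than 4 successes in the first 5. With X ~ Binomial(5, 0.82), P(Y > 5) = P(X ≤ 3).
  k=0: C(5,0)·0.82^0·0.18^5 = 0.000189
  k=1: C(5,1)·0.82^1·0.18^4 = 0.004304
  k=2: C(5,2)·0.82^2·0.18^3 = 0.039214
  k=3: C(5,3)·0.82^3·0.18^2 = 0.178643
P(X ≤ 3) = 0.222351

0.2224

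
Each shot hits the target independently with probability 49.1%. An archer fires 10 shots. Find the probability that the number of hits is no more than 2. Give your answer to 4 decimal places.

X ~ Binomial(10, 0.491); P(X ≤ 2) = Σ C(10,k) p^k (1−p)^(10−k) over k:
  k=0: C(10,0)·0.491^0·0.509^10 = 0.001167
  k=1: C(10,1)·0.491^1·0.509^9 = 0.011260
  k=2: C(10,2)·0.491^2·0.509^8 = 0.048878
Total = 0.061306

0.0613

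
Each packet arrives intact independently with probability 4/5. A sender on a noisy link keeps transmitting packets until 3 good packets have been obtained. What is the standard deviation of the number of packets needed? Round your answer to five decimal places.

Y = total packets until the third success; negative binomial with r=3, p=0.80.
SD(Y) = √[r(1−p)/p²] = √(0.9375000) = 0.9682458

0.96825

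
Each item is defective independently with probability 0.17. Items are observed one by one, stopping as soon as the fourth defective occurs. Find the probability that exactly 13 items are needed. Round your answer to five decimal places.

Y = trial on which the fourth success occurs; negative binomial, r=4, p=0.17.
P(Y=13) = C(12,3) · p^4 · (1−p)^9
= 220 · 0.00083521 · 0.18694 = 0.0343496

0.03435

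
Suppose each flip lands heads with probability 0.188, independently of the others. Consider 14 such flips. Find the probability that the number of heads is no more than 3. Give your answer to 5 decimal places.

X ~ Binomial(14, 0.188); P(X ≤ 3) = Σ C(14,k) p^k (1−p)^(14−k) over k:
  k=0: C(14,0)·0.188^0·0.812^14 = 0.0541732
  k=1: C(14,1)·0.188^1·0.812^13 = 0.1755959
  k=2: C(14,2)·0.188^2·0.812^12 = 0.2642588
  k=3: C(14,3)·0.188^3·0.812^11 = 0.2447323
Total = 0.7387601

0.73876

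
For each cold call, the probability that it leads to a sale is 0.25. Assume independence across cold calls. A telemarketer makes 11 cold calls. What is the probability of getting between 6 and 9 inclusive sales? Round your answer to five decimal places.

X ~ Binomial(11, 0.25); P(6 ≤ X ≤ 9) = Σ C(11,k) p^k (1−p)^(11−k) over k:
  k=6: C(11,6)·0.25^6·0.75^5 = 0.0267663
  k=7: C(11,7)·0.25^7·0.75^4 = 0.0063729
  k=8: C(11,8)·0.25^8·0.75^3 = 0.0010622
  k=9: C(11,9)·0.25^9·0.75^2 = 0.0001180
Total = 0.0343194

0.03432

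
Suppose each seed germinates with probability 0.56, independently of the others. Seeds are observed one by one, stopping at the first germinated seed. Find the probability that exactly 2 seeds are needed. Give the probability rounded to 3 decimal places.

0.246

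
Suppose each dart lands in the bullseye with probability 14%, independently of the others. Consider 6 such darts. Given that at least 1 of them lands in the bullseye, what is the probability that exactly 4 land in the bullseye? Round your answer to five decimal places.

X ~ Binomial(6, 0.14). Want P(X=4 | X≥1) = P(X=4) / P(X≥1).
P(X=4) = C(6,4)·0.14^4·0.86^2 = 0.0042619
P(X≥1) = 1 − 0.4045672 = 0.5954328
Ratio = 0.0042619 / 0.5954328 = 0.0071576

0.00716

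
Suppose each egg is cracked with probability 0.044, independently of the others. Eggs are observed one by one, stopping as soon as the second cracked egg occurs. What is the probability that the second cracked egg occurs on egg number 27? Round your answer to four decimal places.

Y = trial on which the second success occurs; negative binomial, r=2, p=0.044.
P(Y=27) = C(26,1) · p^2 · (1−p)^25
= 26 · 0.001936 · 0.32467 = 0.016343

0.0163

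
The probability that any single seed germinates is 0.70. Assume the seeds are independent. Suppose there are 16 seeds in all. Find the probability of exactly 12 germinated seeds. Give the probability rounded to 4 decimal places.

X ~ Binomial(n=16, p=0.70).
P(X=12) = C(16,12) · p^12 · (1−p)^4
= 1820 · 0.013841 · 0.0081 = 0.204048

0.2040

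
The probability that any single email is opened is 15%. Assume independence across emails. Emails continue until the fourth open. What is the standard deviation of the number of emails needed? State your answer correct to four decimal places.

Y = total emails until the fourth success; negative binomial with r=4, p=0.15.
SD(Y) = √[r(1−p)/p²] = √(151.111111) = 12.292726

12.2927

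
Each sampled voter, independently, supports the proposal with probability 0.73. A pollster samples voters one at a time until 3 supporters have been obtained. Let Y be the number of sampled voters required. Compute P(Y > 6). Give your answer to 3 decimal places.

0.049

Needing more than 6 sampled voters ⇔ fewer than 3 successes in the first 6. With X ~ Binomial(6, 0.73), P(Y > 6) = P(X ≤ 2).
  k=0: C(6,0)·0.73^0·0.27^6 = 0.00039
  k=1: C(6,1)·0.73^1·0.27^5 = 0.00628
  k=2: C(6,2)·0.73^2·0.27^4 = 0.04248
P(X ≤ 2) = 0.04915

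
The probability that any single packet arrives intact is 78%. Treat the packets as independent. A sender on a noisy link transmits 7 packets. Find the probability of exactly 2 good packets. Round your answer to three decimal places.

0.007

X ~ Binomial(n=7, p=0.78).
P(X=2) = C(7,2) · p^2 · (1−p)^5
= 21 · 0.6084 · 0.00051536 = 0.00658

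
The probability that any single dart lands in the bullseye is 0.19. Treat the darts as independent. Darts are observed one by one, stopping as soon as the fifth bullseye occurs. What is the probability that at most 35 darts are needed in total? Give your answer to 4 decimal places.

Finishing within 35 darts ⇔ at least 5 successes in the first 35. With X ~ Binomial(35, 0.19), P(Y ≤ 35) = 1 − P(X ≤ 4).
  k=0: C(35,0)·0.19^0·0.81^35 = 0.000627
  k=1: C(35,1)·0.19^1·0.81^34 = 0.005144
  k=2: C(35,2)·0.19^2·0.81^33 = 0.020513
  k=3: C(35,3)·0.19^3·0.81^32 = 0.052929
  k=4: C(35,4)·0.19^4·0.81^31 = 0.099323
1 − 0.178535 = 0.821465

0.8215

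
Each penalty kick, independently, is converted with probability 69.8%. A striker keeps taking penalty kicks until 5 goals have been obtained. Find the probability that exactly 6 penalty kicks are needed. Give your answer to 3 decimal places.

Y = trial on which the fifth success occurs; negative binomial, r=5, p=0.698.
P(Y=6) = C(5,4) · p^5 · (1−p)^1
= 5 · 0.16568 · 0.302 = 0.25018

0.250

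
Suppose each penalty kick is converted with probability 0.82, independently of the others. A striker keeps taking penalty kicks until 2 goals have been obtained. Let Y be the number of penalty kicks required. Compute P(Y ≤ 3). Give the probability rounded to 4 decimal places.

Finishing within 3 penalty kicks ⇔ at least 2 successes in the first 3. With X ~ Binomial(3, 0.82), P(Y ≤ 3) = 1 − P(X ≤ 1).
  k=0: C(3,0)·0.82^0·0.18^3 = 0.005832
  k=1: C(3,1)·0.82^1·0.18^2 = 0.079704
1 − 0.085536 = 0.914464

0.9145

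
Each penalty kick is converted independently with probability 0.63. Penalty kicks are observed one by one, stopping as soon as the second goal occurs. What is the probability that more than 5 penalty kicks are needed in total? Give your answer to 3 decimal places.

0.066

Needing more than 5 penalty kicks ⇔ fewer than 2 successes in the first 5. With X ~ Binomial(5, 0.63), P(Y > 5) = P(X ≤ 1).
  k=0: C(5,0)·0.63^0·0.37^5 = 0.00693
  k=1: C(5,1)·0.63^1·0.37^4 = 0.05904
P(X ≤ 1) = 0.06597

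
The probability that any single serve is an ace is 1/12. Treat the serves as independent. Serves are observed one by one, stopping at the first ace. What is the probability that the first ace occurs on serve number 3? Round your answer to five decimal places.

0.07002

Geometric (trials to first success), p = 0.083333.
P(Y = 3) = (1−p)^2 · p = 0.84028 · 0.083333 = 0.0700231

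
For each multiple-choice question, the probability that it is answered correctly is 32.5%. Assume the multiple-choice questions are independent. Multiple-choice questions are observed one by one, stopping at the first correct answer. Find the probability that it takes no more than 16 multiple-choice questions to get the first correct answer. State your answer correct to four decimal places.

0.9981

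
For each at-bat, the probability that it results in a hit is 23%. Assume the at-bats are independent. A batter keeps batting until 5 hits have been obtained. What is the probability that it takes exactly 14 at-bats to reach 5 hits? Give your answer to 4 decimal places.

Y = trial on which the fifth success occurs; negative binomial, r=5, p=0.23.
P(Y=14) = C(13,4) · p^5 · (1−p)^9
= 715 · 0.00064363 · 0.095152 = 0.043789

0.0438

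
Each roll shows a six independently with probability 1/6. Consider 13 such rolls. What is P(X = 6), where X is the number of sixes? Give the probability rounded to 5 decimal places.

X ~ Binomial(n=13, p=0.166667).
P(X=6) = C(13,6) · p^6 · (1−p)^7
= 1716 · 2.1433e-05 · 0.27908 = 0.0102646

0.01026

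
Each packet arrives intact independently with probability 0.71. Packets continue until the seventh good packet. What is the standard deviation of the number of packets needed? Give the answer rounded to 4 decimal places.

2.0067

Y = total packets until the seventh success; negative binomial with r=7, p=0.71.
SD(Y) = √[r(1−p)/p²] = √(4.026979) = 2.006733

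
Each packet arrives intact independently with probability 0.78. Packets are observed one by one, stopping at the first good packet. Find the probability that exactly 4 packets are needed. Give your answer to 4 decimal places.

Geometric (trials to first success), p = 0.78.
P(Y = 4) = (1−p)^3 · p = 0.010648 · 0.78 = 0.008305

0.0083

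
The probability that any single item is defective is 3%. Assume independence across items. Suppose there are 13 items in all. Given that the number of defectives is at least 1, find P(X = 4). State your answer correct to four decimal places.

0.0013

X ~ Binomial(13, 0.03). Want P(X=4 | X≥1) = P(X=4) / P(X≥1).
P(X=4) = C(13,4)·0.03^4·0.97^9 = 0.000440
P(X≥1) = 1 − 0.673027 = 0.326973
Ratio = 0.000440 / 0.326973 = 0.001347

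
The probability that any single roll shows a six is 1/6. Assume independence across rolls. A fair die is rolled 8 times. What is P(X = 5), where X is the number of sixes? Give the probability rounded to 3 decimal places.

0.004

X ~ Binomial(n=8, p=0.166667).
P(X=5) = C(8,5) · p^5 · (1−p)^3
= 56 · 0.0001286 · 0.5787 = 0.00417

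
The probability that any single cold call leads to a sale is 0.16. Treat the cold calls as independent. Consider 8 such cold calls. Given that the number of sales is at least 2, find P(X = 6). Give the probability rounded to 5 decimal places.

0.00089

X ~ Binomial(8, 0.16). Want P(X=6 | X≥2) = P(X=6) / P(X≥2).
P(X=6) = C(8,6)·0.16^6·0.84^2 = 0.0003315
P(X≥2) = 1 − 0.2478759 − 0.3777156 = 0.3744085
Ratio = 0.0003315 / 0.3744085 = 0.0008853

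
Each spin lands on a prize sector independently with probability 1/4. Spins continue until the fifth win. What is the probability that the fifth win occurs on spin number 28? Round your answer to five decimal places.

Y = trial on which the fifth success occurs; negative binomial, r=5, p=0.25.
P(Y=28) = C(27,4) · p^5 · (1−p)^23
= 17550 · 0.00097656 · 0.0013379 = 0.0229291

0.02293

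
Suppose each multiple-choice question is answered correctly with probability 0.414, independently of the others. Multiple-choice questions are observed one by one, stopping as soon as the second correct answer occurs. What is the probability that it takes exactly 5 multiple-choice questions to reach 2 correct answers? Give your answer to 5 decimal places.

Y = trial on which the second success occurs; negative binomial, r=2, p=0.414.
P(Y=5) = C(4,1) · p^2 · (1−p)^3
= 4 · 0.1714 · 0.20123 = 0.1379601

0.13796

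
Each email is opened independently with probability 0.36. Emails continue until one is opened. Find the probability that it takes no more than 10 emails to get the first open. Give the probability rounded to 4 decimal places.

0.9885

Y = number of emails to the first success; geometric, p = 0.36.
P(Y ≤ 10) = 1 − (1−p)^10 = 1 − 0.011529 = 0.988471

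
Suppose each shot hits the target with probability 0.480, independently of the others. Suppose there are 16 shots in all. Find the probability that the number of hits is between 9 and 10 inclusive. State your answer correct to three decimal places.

X ~ Binomial(16, 0.48); P(9 ≤ X ≤ 10) = Σ C(16,k) p^k (1−p)^(16−k) over k:
  k=9: C(16,9)·0.48^9·0.52^7 = 0.15908
  k=10: C(16,10)·0.48^10·0.52^6 = 0.10279
Total = 0.26187

0.262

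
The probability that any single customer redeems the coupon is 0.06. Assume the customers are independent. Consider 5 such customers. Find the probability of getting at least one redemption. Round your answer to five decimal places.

0.26610

P(at least one) = 1 − P(none) = 1 − (1 − 0.06)^5
= 1 − 0.7339040 = 0.2660960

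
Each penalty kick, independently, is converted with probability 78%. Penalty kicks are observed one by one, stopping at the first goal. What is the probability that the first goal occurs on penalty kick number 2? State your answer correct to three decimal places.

Geometric (trials to first success), p = 0.78.
P(Y = 2) = (1−p)^1 · p = 0.22 · 0.78 = 0.17160

0.172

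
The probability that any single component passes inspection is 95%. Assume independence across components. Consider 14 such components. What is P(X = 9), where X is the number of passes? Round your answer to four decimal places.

0.0004

X ~ Binomial(n=14, p=0.95).
P(X=9) = C(14,9) · p^9 · (1−p)^5
= 2002 · 0.63025 · 3.125e-07 = 0.000394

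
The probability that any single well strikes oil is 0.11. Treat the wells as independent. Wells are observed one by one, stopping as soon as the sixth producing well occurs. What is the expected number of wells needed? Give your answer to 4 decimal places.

Y = total wells until the sixth success; negative binomial with r=6, p=0.11.
E[Y] = r / p = 6 / 0.11 = 54.545455

54.5455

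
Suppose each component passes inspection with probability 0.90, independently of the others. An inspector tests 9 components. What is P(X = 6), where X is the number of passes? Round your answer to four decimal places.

0.0446

X ~ Binomial(n=9, p=0.90).
P(X=6) = C(9,6) · p^6 · (1−p)^3
= 84 · 0.53144 · 0.001 = 0.044641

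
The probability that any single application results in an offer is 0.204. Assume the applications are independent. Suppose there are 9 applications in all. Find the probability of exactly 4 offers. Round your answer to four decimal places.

X ~ Binomial(n=9, p=0.204).
P(X=4) = C(9,4) · p^4 · (1−p)^5
= 126 · 0.0017319 · 0.31957 = 0.069736

0.0697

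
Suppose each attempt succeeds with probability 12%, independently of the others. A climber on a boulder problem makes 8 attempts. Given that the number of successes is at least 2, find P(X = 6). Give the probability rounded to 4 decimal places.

X ~ Binomial(8, 0.12). Want P(X=6 | X≥2) = P(X=6) / P(X≥2).
P(X=6) = C(8,6)·0.12^6·0.88^2 = 0.000065
P(X≥2) = 1 − 0.359635 − 0.392329 = 0.248037
Ratio = 0.000065 / 0.248037 = 0.000261

0.0003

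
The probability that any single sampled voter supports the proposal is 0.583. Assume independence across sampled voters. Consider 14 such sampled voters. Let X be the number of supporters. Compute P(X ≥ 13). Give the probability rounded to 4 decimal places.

0.0058

X ~ Binomial(14, 0.583); P(X ≥ 13) = Σ C(14,k) p^k (1−p)^(14−k) over k:
  k=13: C(14,13)·0.583^13·0.417^1 = 0.005248
  k=14: C(14,14)·0.583^14·0.417^0 = 0.000524
Total = 0.005772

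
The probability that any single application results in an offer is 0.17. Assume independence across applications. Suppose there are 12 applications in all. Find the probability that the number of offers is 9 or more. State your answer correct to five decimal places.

X ~ Binomial(12, 0.17); P(X ≥ 9) = Σ C(12,k) p^k (1−p)^(12−k) over k:
  k=9: C(12,9)·0.17^9·0.83^3 = 0.0000149
  k=10: C(12,10)·0.17^10·0.83^2 = 0.0000009
  k=11: C(12,11)·0.17^11·0.83^1 = 0.0000000
  k=12: C(12,12)·0.17^12·0.83^0 = 0.0000000
Total = 0.0000159

0.00002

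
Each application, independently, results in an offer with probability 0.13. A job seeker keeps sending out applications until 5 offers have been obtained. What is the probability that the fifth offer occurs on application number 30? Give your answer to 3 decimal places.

Y = trial on which the fifth success occurs; negative binomial, r=5, p=0.13.
P(Y=30) = C(29,4) · p^5 · (1−p)^25
= 23751 · 3.7129e-05 · 0.03076 = 0.02713

0.027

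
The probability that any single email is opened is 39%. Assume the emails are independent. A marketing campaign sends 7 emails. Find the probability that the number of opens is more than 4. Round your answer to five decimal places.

X ~ Binomial(7, 0.39); P(X ≥ 5) = Σ C(7,k) p^k (1−p)^(7−k) over k:
  k=5: C(7,5)·0.39^5·0.61^2 = 0.0705021
  k=6: C(7,6)·0.39^6·0.61^1 = 0.0150250
  k=7: C(7,7)·0.39^7·0.61^0 = 0.0013723
Total = 0.0868994

0.08690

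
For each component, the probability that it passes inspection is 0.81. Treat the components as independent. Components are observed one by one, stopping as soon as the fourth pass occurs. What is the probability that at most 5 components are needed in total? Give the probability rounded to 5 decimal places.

Finishing within 5 components ⇔ at least 4 successes in the first 5. With X ~ Binomial(5, 0.81), P(Y ≤ 5) = 1 − P(X ≤ 3).
  k=0: C(5,0)·0.81^0·0.19^5 = 0.0002476
  k=1: C(5,1)·0.81^1·0.19^4 = 0.0052780
  k=2: C(5,2)·0.81^2·0.19^3 = 0.0450019
  k=3: C(5,3)·0.81^3·0.19^2 = 0.1918502
1 − 0.2423777 = 0.7576223

0.75762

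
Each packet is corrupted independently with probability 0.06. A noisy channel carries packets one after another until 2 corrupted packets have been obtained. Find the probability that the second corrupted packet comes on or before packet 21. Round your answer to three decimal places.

0.362

Finishing within 21 packets ⇔ at least 2 successes in the first 21. With X ~ Binomial(21, 0.06), P(Y ≤ 21) = 1 − P(X ≤ 1).
  k=0: C(21,0)·0.06^0·0.94^21 = 0.27270
  k=1: C(21,1)·0.06^1·0.94^20 = 0.36553
1 − 0.63823 = 0.36177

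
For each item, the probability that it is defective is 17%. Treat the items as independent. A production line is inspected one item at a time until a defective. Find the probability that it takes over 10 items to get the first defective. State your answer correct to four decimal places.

Y = number of items to the first success; geometric, p = 0.17.
P(Y > 10) = P(first 10 all fail) = (1−p)^10 = 0.155160

0.1552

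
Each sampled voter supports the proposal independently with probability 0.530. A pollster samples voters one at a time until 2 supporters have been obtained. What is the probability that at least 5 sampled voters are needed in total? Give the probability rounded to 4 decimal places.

0.2689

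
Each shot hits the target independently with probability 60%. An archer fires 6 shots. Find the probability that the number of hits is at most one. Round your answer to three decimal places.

X ~ Binomial(6, 0.60); P(X ≤ 1) = Σ C(6,k) p^k (1−p)^(6−k) over k:
  k=0: C(6,0)·0.60^0·0.40^6 = 0.00410
  k=1: C(6,1)·0.60^1·0.40^5 = 0.03686
Total = 0.04096

0.041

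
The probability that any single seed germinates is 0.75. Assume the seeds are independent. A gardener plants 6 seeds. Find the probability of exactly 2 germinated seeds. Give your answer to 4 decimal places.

0.0330

X ~ Binomial(n=6, p=0.75).
P(X=2) = C(6,2) · p^2 · (1−p)^4
= 15 · 0.5625 · 0.0039062 = 0.032959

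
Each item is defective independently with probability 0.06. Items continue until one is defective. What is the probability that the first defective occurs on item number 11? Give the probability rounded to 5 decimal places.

0.03232

Geometric (trials to first success), p = 0.06.
P(Y = 11) = (1−p)^10 · p = 0.53862 · 0.06 = 0.0323169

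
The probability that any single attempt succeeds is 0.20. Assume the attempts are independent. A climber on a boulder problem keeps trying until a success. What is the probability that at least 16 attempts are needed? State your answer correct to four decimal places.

Y = number of attempts to the first success; geometric, p = 0.20.
P(Y > 15) = P(first 15 all fail) = (1−p)^15 = 0.035184

0.0352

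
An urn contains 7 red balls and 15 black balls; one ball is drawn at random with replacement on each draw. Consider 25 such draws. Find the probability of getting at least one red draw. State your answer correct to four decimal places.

0.9999

P(at least one) = 1 − P(none) = 1 − (1 − 0.318182)^25
= 1 − 0.000069 = 0.999931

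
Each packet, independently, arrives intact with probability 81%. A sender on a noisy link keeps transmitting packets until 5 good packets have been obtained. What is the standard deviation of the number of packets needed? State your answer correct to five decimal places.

Y = total packets until the fifth success; negative binomial with r=5, p=0.81.
SD(Y) = √[r(1−p)/p²] = √(1.4479500) = 1.2033079

1.20331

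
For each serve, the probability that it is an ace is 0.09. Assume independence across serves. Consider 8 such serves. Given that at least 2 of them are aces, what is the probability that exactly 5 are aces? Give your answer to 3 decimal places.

0.002

X ~ Binomial(8, 0.09). Want P(X=5 | X≥2) = P(X=5) / P(X≥2).
P(X=5) = C(8,5)·0.09^5·0.91^3 = 0.00025
P(X≥2) = 1 − 0.47025 − 0.37207 = 0.15768
Ratio = 0.00025 / 0.15768 = 0.00158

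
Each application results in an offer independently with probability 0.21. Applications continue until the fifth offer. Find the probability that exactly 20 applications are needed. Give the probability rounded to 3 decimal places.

0.046

Y = trial on which the fifth success occurs; negative binomial, r=5, p=0.21.
P(Y=20) = C(19,4) · p^5 · (1−p)^15
= 3876 · 0.00040841 · 0.029134 = 0.04612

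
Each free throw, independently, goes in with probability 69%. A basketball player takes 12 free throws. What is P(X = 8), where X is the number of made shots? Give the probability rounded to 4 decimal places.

X ~ Binomial(n=12, p=0.69).
P(X=8) = C(12,8) · p^8 · (1−p)^4
= 495 · 0.05138 · 0.0092352 = 0.234879

0.2349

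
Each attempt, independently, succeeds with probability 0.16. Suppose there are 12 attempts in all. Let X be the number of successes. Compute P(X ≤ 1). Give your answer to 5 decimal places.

X ~ Binomial(12, 0.16); P(X ≤ 1) = Σ C(12,k) p^k (1−p)^(12−k) over k:
  k=0: C(12,0)·0.16^0·0.84^12 = 0.1234103
  k=1: C(12,1)·0.16^1·0.84^11 = 0.2820807
Total = 0.4054910

0.40549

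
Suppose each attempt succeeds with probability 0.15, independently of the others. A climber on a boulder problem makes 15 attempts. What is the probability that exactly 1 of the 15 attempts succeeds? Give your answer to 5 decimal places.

0.23123

X ~ Binomial(n=15, p=0.15).
P(X=1) = C(15,1) · p^1 · (1−p)^14
= 15 · 0.15 · 0.10277 = 0.2312318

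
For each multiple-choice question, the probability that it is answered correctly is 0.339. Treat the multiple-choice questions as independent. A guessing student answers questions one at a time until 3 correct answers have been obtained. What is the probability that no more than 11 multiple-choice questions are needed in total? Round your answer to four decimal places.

0.7778

Finishing within 11 multiple-choice questions ⇔ at least 3 successes in the first 11. With X ~ Binomial(11, 0.339), P(Y ≤ 11) = 1 − P(X ≤ 2).
  k=0: C(11,0)·0.339^0·0.661^11 = 0.010525
  k=1: C(11,1)·0.339^1·0.661^10 = 0.059375
  k=2: C(11,2)·0.339^2·0.661^9 = 0.152256
1 − 0.222157 = 0.777843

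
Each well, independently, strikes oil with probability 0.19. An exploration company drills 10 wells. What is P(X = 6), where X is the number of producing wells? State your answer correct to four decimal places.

0.0043

X ~ Binomial(n=10, p=0.19).
P(X=6) = C(10,6) · p^6 · (1−p)^4
= 210 · 4.7046e-05 · 0.43047 = 0.004253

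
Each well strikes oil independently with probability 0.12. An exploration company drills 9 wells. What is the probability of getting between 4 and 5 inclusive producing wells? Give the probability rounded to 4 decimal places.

X ~ Binomial(9, 0.12); P(4 ≤ X ≤ 5) = Σ C(9,k) p^k (1−p)^(9−k) over k:
  k=4: C(9,4)·0.12^4·0.88^5 = 0.013788
  k=5: C(9,5)·0.12^5·0.88^4 = 0.001880
Total = 0.015668

0.0157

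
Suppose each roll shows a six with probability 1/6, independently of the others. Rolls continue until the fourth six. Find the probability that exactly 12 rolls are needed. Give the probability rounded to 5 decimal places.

0.02961

Y = trial on which the fourth success occurs; negative binomial, r=4, p=0.166667.
P(Y=12) = C(11,3) · p^4 · (1−p)^8
= 165 · 0.0007716 · 0.23257 = 0.0296094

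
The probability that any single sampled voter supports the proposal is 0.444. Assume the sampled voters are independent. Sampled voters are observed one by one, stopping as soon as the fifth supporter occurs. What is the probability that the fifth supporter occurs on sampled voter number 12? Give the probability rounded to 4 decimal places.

0.0935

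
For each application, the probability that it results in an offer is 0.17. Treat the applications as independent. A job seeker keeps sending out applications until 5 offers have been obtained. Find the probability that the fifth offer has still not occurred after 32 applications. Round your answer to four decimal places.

Needing more than 32 applications ⇔ fewer than 5 successes in the first 32. With X ~ Binomial(32, 0.17), P(Y > 32) = P(X ≤ 4).
  k=0: C(32,0)·0.17^0·0.83^32 = 0.002573
  k=1: C(32,1)·0.17^1·0.83^31 = 0.016866
  k=2: C(32,2)·0.17^2·0.83^30 = 0.053545
  k=3: C(32,3)·0.17^3·0.83^29 = 0.109671
  k=4: C(32,4)·0.17^4·0.83^28 = 0.162855
P(X ≤ 4) = 0.345512

0.3455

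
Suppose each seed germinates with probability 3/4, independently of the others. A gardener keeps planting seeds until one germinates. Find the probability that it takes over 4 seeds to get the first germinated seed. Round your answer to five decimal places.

Y = number of seeds to the first success; geometric, p = 0.75.
P(Y > 4) = P(first 4 all fail) = (1−p)^4 = 0.0039062

0.00391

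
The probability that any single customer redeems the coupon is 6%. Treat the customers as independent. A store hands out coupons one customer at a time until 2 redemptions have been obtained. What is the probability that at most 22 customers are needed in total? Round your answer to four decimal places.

0.3837

Finishing within 22 customers ⇔ at least 2 successes in the first 22. With X ~ Binomial(22, 0.06), P(Y ≤ 22) = 1 − P(X ≤ 1).
  k=0: C(22,0)·0.06^0·0.94^22 = 0.256338
  k=1: C(22,1)·0.06^1·0.94^21 = 0.359964
1 − 0.616302 = 0.383698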